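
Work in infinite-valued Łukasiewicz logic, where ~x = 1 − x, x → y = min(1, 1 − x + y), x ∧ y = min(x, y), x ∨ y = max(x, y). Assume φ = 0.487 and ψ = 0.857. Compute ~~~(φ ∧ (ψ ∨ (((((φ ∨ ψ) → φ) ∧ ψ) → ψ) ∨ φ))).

φ ∨ ψ = max(0.487, 0.857) = 0.857
(φ ∨ ψ) → φ = min(1, 1 − 0.857 + 0.487) = min(1, 0.630) = 0.630
((φ ∨ ψ) → φ) ∧ ψ = min(0.630, 0.857) = 0.630
(((φ ∨ ψ) → φ) ∧ ψ) → ψ = min(1, 1 − 0.630 + 0.857) = min(1, 1.227) = 1.000
((((φ ∨ ψ) → φ) ∧ ψ) → ψ) ∨ φ = max(1.000, 0.487) = 1.000
ψ ∨ (((((φ ∨ ψ) → φ) ∧ ψ) → ψ) ∨ φ) = max(0.857, 1.000) = 1.000
φ ∧ (ψ ∨ (((((φ ∨ ψ) → φ) ∧ ψ) → ψ) ∨ φ)) = min(0.487, 1.000) = 0.487
~(φ ∧ (ψ ∨ (((((φ ∨ ψ) → φ) ∧ ψ) → ψ) ∨ φ))) = 1 − 0.487 = 0.513
~~(φ ∧ (ψ ∨ (((((φ ∨ ψ) → φ) ∧ ψ) → ψ) ∨ φ))) = 1 − 0.513 = 0.487
~~~(φ ∧ (ψ ∨ (((((φ ∨ ψ) → φ) ∧ ψ) → ψ) ∨ φ))) = 1 − 0.487 = 0.513

0.513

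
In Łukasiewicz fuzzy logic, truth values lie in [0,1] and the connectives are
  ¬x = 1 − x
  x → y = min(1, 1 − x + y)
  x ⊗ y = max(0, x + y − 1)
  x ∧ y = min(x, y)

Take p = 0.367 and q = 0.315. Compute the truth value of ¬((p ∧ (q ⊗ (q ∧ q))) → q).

0.000

q ∧ q = min(0.315, 0.315) = 0.315
q ⊗ (q ∧ q) = max(0, 0.315 + 0.315 − 1) = max(0, -0.370) = 0.000
p ∧ (q ⊗ (q ∧ q)) = min(0.367, 0.000) = 0.000
(p ∧ (q ⊗ (q ∧ q))) → q = min(1, 1 − 0.000 + 0.315) = min(1, 1.315) = 1.000
¬((p ∧ (q ⊗ (q ∧ q))) → q) = 1 − 1.000 = 0.000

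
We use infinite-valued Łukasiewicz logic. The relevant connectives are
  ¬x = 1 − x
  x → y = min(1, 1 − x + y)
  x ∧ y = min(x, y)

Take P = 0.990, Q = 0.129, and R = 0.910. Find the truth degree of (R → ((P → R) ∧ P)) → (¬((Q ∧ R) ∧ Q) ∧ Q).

P → R = min(1, 1 − 0.990 + 0.910) = min(1, 0.920) = 0.920
(P → R) ∧ P = min(0.920, 0.990) = 0.920
R → ((P → R) ∧ P) = min(1, 1 − 0.910 + 0.920) = min(1, 1.010) = 1.000
Q ∧ R = min(0.129, 0.910) = 0.129
(Q ∧ R) ∧ Q = min(0.129, 0.129) = 0.129
¬((Q ∧ R) ∧ Q) = 1 − 0.129 = 0.871
¬((Q ∧ R) ∧ Q) ∧ Q = min(0.871, 0.129) = 0.129
(R → ((P → R) ∧ P)) → (¬((Q ∧ R) ∧ Q) ∧ Q) = min(1, 1 − 1.000 + 0.129) = min(1, 0.129) = 0.129

0.129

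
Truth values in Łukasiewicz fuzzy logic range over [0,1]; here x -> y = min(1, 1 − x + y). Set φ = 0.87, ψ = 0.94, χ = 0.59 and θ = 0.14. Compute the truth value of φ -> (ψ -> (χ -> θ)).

0.74

χ -> θ = min(1, 1 − 0.59 + 0.14) = min(1, 0.55) = 0.55
ψ -> (χ -> θ) = min(1, 1 − 0.94 + 0.55) = min(1, 0.61) = 0.61
φ -> (ψ -> (χ -> θ)) = min(1, 1 − 0.87 + 0.61) = min(1, 0.74) = 0.74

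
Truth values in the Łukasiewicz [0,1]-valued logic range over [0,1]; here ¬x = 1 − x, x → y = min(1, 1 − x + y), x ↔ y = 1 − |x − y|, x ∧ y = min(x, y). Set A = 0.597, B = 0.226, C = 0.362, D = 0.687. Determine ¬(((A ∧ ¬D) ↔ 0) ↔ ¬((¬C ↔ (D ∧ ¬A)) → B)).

¬D = 1 − 0.687 = 0.313
A ∧ ¬D = min(0.597, 0.313) = 0.313
(A ∧ ¬D) ↔ 0 = 1 − |0.313 − 0.000| = 1 − 0.313 = 0.687
¬C = 1 − 0.362 = 0.638
¬A = 1 − 0.597 = 0.403
D ∧ ¬A = min(0.687, 0.403) = 0.403
¬C ↔ (D ∧ ¬A) = 1 − |0.638 − 0.403| = 1 − 0.235 = 0.765
(¬C ↔ (D ∧ ¬A)) → B = min(1, 1 − 0.765 + 0.226) = min(1, 0.461) = 0.461
¬((¬C ↔ (D ∧ ¬A)) → B) = 1 − 0.461 = 0.539
((A ∧ ¬D) ↔ 0) ↔ ¬((¬C ↔ (D ∧ ¬A)) → B) = 1 − |0.687 − 0.539| = 1 − 0.148 = 0.852
¬(((A ∧ ¬D) ↔ 0) ↔ ¬((¬C ↔ (D ∧ ¬A)) → B)) = 1 − 0.852 = 0.148

0.148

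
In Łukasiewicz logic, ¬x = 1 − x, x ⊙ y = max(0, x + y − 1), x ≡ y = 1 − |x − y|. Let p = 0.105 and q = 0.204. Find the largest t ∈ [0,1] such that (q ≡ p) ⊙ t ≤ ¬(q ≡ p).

0.198

q ≡ p = 1 − |0.204 − 0.105| = 1 − 0.099 = 0.901
So the left factor is q ≡ p = 0.901.
¬(q ≡ p) = 1 − 0.901 = 0.099
So the right-hand bound is ¬(q ≡ p) = 0.099.
The residuum of the Łukasiewicz t-norm gives the supremum: min(1, 1 − 0.901 + 0.099).
1 − 0.901 + 0.099 = 0.198, so t = min(1, 0.198) = 0.198.
Check: 0.901 ⊙ 0.198 = max(0, 0.099) = 0.099 ≤ 0.099.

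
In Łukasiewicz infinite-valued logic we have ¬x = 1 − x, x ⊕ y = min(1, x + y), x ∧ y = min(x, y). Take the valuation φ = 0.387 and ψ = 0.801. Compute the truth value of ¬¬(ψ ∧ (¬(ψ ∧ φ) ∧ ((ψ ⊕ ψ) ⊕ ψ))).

ψ ∧ φ = min(0.801, 0.387) = 0.387
¬(ψ ∧ φ) = 1 − 0.387 = 0.613
ψ ⊕ ψ = min(1, 0.801 + 0.801) = min(1, 1.602) = 1.000
(ψ ⊕ ψ) ⊕ ψ = min(1, 1.000 + 0.801) = min(1, 1.801) = 1.000
¬(ψ ∧ φ) ∧ ((ψ ⊕ ψ) ⊕ ψ) = min(0.613, 1.000) = 0.613
ψ ∧ (¬(ψ ∧ φ) ∧ ((ψ ⊕ ψ) ⊕ ψ)) = min(0.801, 0.613) = 0.613
¬(ψ ∧ (¬(ψ ∧ φ) ∧ ((ψ ⊕ ψ) ⊕ ψ))) = 1 − 0.613 = 0.387
¬¬(ψ ∧ (¬(ψ ∧ φ) ∧ ((ψ ⊕ ψ) ⊕ ψ))) = 1 − 0.387 = 0.613

0.613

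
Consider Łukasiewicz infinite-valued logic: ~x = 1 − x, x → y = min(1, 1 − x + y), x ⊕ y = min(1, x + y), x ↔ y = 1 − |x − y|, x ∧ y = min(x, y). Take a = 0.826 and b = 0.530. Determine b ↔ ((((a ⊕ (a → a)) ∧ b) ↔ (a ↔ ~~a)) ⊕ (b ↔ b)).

a → a = min(1, 1 − 0.826 + 0.826) = min(1, 1.000) = 1.000
a ⊕ (a → a) = min(1, 0.826 + 1.000) = min(1, 1.826) = 1.000
(a ⊕ (a → a)) ∧ b = min(1.000, 0.530) = 0.530
~a = 1 − 0.826 = 0.174
~~a = 1 − 0.174 = 0.826
a ↔ ~~a = 1 − |0.826 − 0.826| = 1 − 0.000 = 1.000
((a ⊕ (a → a)) ∧ b) ↔ (a ↔ ~~a) = 1 − |0.530 − 1.000| = 1 − 0.470 = 0.530
b ↔ b = 1 − |0.530 − 0.530| = 1 − 0.000 = 1.000
(((a ⊕ (a → a)) ∧ b) ↔ (a ↔ ~~a)) ⊕ (b ↔ b) = min(1, 0.530 + 1.000) = min(1, 1.530) = 1.000
b ↔ ((((a ⊕ (a → a)) ∧ b) ↔ (a ↔ ~~a)) ⊕ (b ↔ b)) = 1 − |0.530 − 1.000| = 1 − 0.470 = 0.530

0.530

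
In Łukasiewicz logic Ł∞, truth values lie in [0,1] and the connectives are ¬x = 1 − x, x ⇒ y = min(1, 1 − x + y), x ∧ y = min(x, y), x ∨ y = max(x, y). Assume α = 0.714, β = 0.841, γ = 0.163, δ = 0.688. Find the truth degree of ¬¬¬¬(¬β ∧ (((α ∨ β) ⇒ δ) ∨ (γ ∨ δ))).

0.159

¬β = 1 − 0.841 = 0.159
α ∨ β = max(0.714, 0.841) = 0.841
(α ∨ β) ⇒ δ = min(1, 1 − 0.841 + 0.688) = min(1, 0.847) = 0.847
γ ∨ δ = max(0.163, 0.688) = 0.688
((α ∨ β) ⇒ δ) ∨ (γ ∨ δ) = max(0.847, 0.688) = 0.847
¬β ∧ (((α ∨ β) ⇒ δ) ∨ (γ ∨ δ)) = min(0.159, 0.847) = 0.159
¬(¬β ∧ (((α ∨ β) ⇒ δ) ∨ (γ ∨ δ))) = 1 − 0.159 = 0.841
¬¬(¬β ∧ (((α ∨ β) ⇒ δ) ∨ (γ ∨ δ))) = 1 − 0.841 = 0.159
¬¬¬(¬β ∧ (((α ∨ β) ⇒ δ) ∨ (γ ∨ δ))) = 1 − 0.159 = 0.841
¬¬¬¬(¬β ∧ (((α ∨ β) ⇒ δ) ∨ (γ ∨ δ))) = 1 − 0.841 = 0.159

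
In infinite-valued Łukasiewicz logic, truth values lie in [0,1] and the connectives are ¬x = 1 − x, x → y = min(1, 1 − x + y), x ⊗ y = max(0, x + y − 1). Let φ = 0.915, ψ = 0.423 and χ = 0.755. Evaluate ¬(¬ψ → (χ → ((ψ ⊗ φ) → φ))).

¬ψ = 1 − 0.423 = 0.577
ψ ⊗ φ = max(0, 0.423 + 0.915 − 1) = max(0, 0.338) = 0.338
(ψ ⊗ φ) → φ = min(1, 1 − 0.338 + 0.915) = min(1, 1.577) = 1.000
χ → ((ψ ⊗ φ) → φ) = min(1, 1 − 0.755 + 1.000) = min(1, 1.245) = 1.000
¬ψ → (χ → ((ψ ⊗ φ) → φ)) = min(1, 1 − 0.577 + 1.000) = min(1, 1.423) = 1.000
¬(¬ψ → (χ → ((ψ ⊗ φ) → φ))) = 1 − 1.000 = 0.000

0.000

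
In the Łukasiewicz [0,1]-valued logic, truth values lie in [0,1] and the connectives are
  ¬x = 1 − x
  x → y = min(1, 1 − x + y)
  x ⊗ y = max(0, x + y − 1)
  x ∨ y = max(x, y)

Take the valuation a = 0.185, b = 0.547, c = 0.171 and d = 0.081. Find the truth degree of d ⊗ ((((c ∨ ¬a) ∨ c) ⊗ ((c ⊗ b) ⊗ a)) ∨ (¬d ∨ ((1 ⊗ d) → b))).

¬a = 1 − 0.185 = 0.815
c ∨ ¬a = max(0.171, 0.815) = 0.815
(c ∨ ¬a) ∨ c = max(0.815, 0.171) = 0.815
c ⊗ b = max(0, 0.171 + 0.547 − 1) = max(0, -0.282) = 0.000
(c ⊗ b) ⊗ a = max(0, 0.000 + 0.185 − 1) = max(0, -0.815) = 0.000
((c ∨ ¬a) ∨ c) ⊗ ((c ⊗ b) ⊗ a) = max(0, 0.815 + 0.000 − 1) = max(0, -0.185) = 0.000
¬d = 1 − 0.081 = 0.919
1 ⊗ d = max(0, 1.000 + 0.081 − 1) = max(0, 0.081) = 0.081
(1 ⊗ d) → b = min(1, 1 − 0.081 + 0.547) = min(1, 1.466) = 1.000
¬d ∨ ((1 ⊗ d) → b) = max(0.919, 1.000) = 1.000
(((c ∨ ¬a) ∨ c) ⊗ ((c ⊗ b) ⊗ a)) ∨ (¬d ∨ ((1 ⊗ d) → b)) = max(0.000, 1.000) = 1.000
d ⊗ ((((c ∨ ¬a) ∨ c) ⊗ ((c ⊗ b) ⊗ a)) ∨ (¬d ∨ ((1 ⊗ d) → b))) = max(0, 0.081 + 1.000 − 1) = max(0, 0.081) = 0.081

0.081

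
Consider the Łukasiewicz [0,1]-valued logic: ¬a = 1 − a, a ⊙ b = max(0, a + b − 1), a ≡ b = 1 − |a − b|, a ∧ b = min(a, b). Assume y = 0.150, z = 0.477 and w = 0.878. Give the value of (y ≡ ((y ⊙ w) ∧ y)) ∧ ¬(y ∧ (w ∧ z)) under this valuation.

0.850

y ⊙ w = max(0, 0.150 + 0.878 − 1) = max(0, 0.028) = 0.028
(y ⊙ w) ∧ y = min(0.028, 0.150) = 0.028
y ≡ ((y ⊙ w) ∧ y) = 1 − |0.150 − 0.028| = 1 − 0.122 = 0.878
w ∧ z = min(0.878, 0.477) = 0.477
y ∧ (w ∧ z) = min(0.150, 0.477) = 0.150
¬(y ∧ (w ∧ z)) = 1 − 0.150 = 0.850
(y ≡ ((y ⊙ w) ∧ y)) ∧ ¬(y ∧ (w ∧ z)) = min(0.878, 0.850) = 0.850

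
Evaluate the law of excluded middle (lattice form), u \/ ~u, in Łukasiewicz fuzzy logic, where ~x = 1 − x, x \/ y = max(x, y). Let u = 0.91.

~u = 1 − 0.91 = 0.09
u \/ ~u = max(0.91, 0.09) = 0.91
(The value 0.91 < 1 shows this instance is not satisfied; not a Ł∞-tautology — its value is max(a, 1−a).)

0.91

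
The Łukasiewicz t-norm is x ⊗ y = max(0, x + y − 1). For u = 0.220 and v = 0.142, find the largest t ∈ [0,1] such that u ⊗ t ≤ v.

The residuum of the Łukasiewicz t-norm gives the supremum: min(1, 1 − 0.220 + 0.142).
1 − 0.220 + 0.142 = 0.922, so t = min(1, 0.922) = 0.922.
Check: 0.220 ⊗ 0.922 = max(0, 0.142) = 0.142 ≤ 0.142.

0.922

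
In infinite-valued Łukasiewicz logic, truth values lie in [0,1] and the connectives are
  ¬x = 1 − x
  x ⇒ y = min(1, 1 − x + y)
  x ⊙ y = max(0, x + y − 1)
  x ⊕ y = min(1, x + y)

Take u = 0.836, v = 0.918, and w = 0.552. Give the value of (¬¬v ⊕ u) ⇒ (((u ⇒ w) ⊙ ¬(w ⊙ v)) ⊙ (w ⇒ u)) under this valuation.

0.246

¬v = 1 − 0.918 = 0.082
¬¬v = 1 − 0.082 = 0.918
¬¬v ⊕ u = min(1, 0.918 + 0.836) = min(1, 1.754) = 1.000
u ⇒ w = min(1, 1 − 0.836 + 0.552) = min(1, 0.716) = 0.716
w ⊙ v = max(0, 0.552 + 0.918 − 1) = max(0, 0.470) = 0.470
¬(w ⊙ v) = 1 − 0.470 = 0.530
(u ⇒ w) ⊙ ¬(w ⊙ v) = max(0, 0.716 + 0.530 − 1) = max(0, 0.246) = 0.246
w ⇒ u = min(1, 1 − 0.552 + 0.836) = min(1, 1.284) = 1.000
((u ⇒ w) ⊙ ¬(w ⊙ v)) ⊙ (w ⇒ u) = max(0, 0.246 + 1.000 − 1) = max(0, 0.246) = 0.246
(¬¬v ⊕ u) ⇒ (((u ⇒ w) ⊙ ¬(w ⊙ v)) ⊙ (w ⇒ u)) = min(1, 1 − 1.000 + 0.246) = min(1, 0.246) = 0.246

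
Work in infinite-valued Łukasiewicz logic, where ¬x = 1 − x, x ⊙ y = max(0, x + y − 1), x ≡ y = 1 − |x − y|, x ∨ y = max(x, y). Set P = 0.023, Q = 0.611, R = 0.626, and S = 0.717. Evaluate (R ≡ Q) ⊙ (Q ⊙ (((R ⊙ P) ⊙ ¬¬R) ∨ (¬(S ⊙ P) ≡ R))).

0.222

R ≡ Q = 1 − |0.626 − 0.611| = 1 − 0.015 = 0.985
R ⊙ P = max(0, 0.626 + 0.023 − 1) = max(0, -0.351) = 0.000
¬R = 1 − 0.626 = 0.374
¬¬R = 1 − 0.374 = 0.626
(R ⊙ P) ⊙ ¬¬R = max(0, 0.000 + 0.626 − 1) = max(0, -0.374) = 0.000
S ⊙ P = max(0, 0.717 + 0.023 − 1) = max(0, -0.260) = 0.000
¬(S ⊙ P) = 1 − 0.000 = 1.000
¬(S ⊙ P) ≡ R = 1 − |1.000 − 0.626| = 1 − 0.374 = 0.626
((R ⊙ P) ⊙ ¬¬R) ∨ (¬(S ⊙ P) ≡ R) = max(0.000, 0.626) = 0.626
Q ⊙ (((R ⊙ P) ⊙ ¬¬R) ∨ (¬(S ⊙ P) ≡ R)) = max(0, 0.611 + 0.626 − 1) = max(0, 0.237) = 0.237
(R ≡ Q) ⊙ (Q ⊙ (((R ⊙ P) ⊙ ¬¬R) ∨ (¬(S ⊙ P) ≡ R))) = max(0, 0.985 + 0.237 − 1) = max(0, 0.222) = 0.222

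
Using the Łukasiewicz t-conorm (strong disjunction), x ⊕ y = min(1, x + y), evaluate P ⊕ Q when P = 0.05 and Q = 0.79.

0.84

P ⊕ Q = min(1, 0.05 + 0.79) = min(1, 0.84) = 0.84
For comparison, the Gödel t-conorm max(x, y) would give 0.79.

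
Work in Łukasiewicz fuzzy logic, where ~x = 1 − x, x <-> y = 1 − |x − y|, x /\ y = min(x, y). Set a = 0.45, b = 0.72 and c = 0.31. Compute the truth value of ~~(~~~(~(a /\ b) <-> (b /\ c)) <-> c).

a /\ b = min(0.45, 0.72) = 0.45
~(a /\ b) = 1 − 0.45 = 0.55
b /\ c = min(0.72, 0.31) = 0.31
~(a /\ b) <-> (b /\ c) = 1 − |0.55 − 0.31| = 1 − 0.24 = 0.76
~(~(a /\ b) <-> (b /\ c)) = 1 − 0.76 = 0.24
~~(~(a /\ b) <-> (b /\ c)) = 1 − 0.24 = 0.76
~~~(~(a /\ b) <-> (b /\ c)) = 1 − 0.76 = 0.24
~~~(~(a /\ b) <-> (b /\ c)) <-> c = 1 − |0.24 − 0.31| = 1 − 0.07 = 0.93
~(~~~(~(a /\ b) <-> (b /\ c)) <-> c) = 1 − 0.93 = 0.07
~~(~~~(~(a /\ b) <-> (b /\ c)) <-> c) = 1 − 0.07 = 0.93

0.93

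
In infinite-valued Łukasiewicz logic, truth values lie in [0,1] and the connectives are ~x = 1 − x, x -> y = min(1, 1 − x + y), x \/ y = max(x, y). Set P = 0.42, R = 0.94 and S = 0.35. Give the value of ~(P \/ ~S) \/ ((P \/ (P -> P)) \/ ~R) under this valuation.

1.00

~S = 1 − 0.35 = 0.65
P \/ ~S = max(0.42, 0.65) = 0.65
~(P \/ ~S) = 1 − 0.65 = 0.35
P -> P = min(1, 1 − 0.42 + 0.42) = min(1, 1.00) = 1.00
P \/ (P -> P) = max(0.42, 1.00) = 1.00
~R = 1 − 0.94 = 0.06
(P \/ (P -> P)) \/ ~R = max(1.00, 0.06) = 1.00
~(P \/ ~S) \/ ((P \/ (P -> P)) \/ ~R) = max(0.35, 1.00) = 1.00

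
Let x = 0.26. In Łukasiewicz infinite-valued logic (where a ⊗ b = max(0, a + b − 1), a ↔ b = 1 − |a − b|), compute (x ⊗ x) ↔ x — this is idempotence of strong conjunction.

x ⊗ x = max(0, 0.26 + 0.26 − 1) = max(0, -0.48) = 0.00
(x ⊗ x) ↔ x = 1 − |0.00 − 0.26| = 1 − 0.26 = 0.74
(The value 0.74 < 1 shows this instance is not satisfied; fails in Ł∞ since a ⊗ a = max(0, 2a−1) ≠ a in general.)

0.74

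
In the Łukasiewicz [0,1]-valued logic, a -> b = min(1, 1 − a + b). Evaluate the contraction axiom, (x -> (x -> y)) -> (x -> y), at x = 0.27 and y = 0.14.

x -> y = min(1, 1 − 0.27 + 0.14) = min(1, 0.87) = 0.87
x -> (x -> y) = min(1, 1 − 0.27 + 0.87) = min(1, 1.60) = 1.00
(x -> (x -> y)) -> (x -> y) = min(1, 1 − 1.00 + 0.87) = min(1, 0.87) = 0.87
(The value 0.87 < 1 shows this instance is not satisfied; fails in Ł∞ (the t-norm is not idempotent).)

0.87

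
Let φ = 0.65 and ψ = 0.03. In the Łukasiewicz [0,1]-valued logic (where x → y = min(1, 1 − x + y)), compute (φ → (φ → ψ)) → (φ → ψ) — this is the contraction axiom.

0.65

φ → ψ = min(1, 1 − 0.65 + 0.03) = min(1, 0.38) = 0.38
φ → (φ → ψ) = min(1, 1 − 0.65 + 0.38) = min(1, 0.73) = 0.73
(φ → (φ → ψ)) → (φ → ψ) = min(1, 1 − 0.73 + 0.38) = min(1, 0.65) = 0.65
(The value 0.65 < 1 shows this instance is not satisfied; fails in Ł∞ (the t-norm is not idempotent).)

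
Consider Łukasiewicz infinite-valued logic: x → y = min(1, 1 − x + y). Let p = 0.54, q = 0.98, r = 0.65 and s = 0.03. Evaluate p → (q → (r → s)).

r → s = min(1, 1 − 0.65 + 0.03) = min(1, 0.38) = 0.38
q → (r → s) = min(1, 1 − 0.98 + 0.38) = min(1, 0.40) = 0.40
p → (q → (r → s)) = min(1, 1 − 0.54 + 0.40) = min(1, 0.86) = 0.86

0.86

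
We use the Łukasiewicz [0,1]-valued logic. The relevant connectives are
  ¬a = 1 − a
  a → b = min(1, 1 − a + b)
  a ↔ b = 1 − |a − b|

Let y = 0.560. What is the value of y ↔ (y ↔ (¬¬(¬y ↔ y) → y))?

¬y = 1 − 0.560 = 0.440
¬y ↔ y = 1 − |0.440 − 0.560| = 1 − 0.120 = 0.880
¬(¬y ↔ y) = 1 − 0.880 = 0.120
¬¬(¬y ↔ y) = 1 − 0.120 = 0.880
¬¬(¬y ↔ y) → y = min(1, 1 − 0.880 + 0.560) = min(1, 0.680) = 0.680
y ↔ (¬¬(¬y ↔ y) → y) = 1 − |0.560 − 0.680| = 1 − 0.120 = 0.880
y ↔ (y ↔ (¬¬(¬y ↔ y) → y)) = 1 − |0.560 − 0.880| = 1 − 0.320 = 0.680

0.680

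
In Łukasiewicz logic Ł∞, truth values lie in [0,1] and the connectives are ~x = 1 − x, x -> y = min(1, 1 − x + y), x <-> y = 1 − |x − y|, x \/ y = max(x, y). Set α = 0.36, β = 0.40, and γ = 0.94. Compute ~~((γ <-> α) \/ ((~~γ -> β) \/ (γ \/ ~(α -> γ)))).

0.94

γ <-> α = 1 − |0.94 − 0.36| = 1 − 0.58 = 0.42
~γ = 1 − 0.94 = 0.06
~~γ = 1 − 0.06 = 0.94
~~γ -> β = min(1, 1 − 0.94 + 0.40) = min(1, 0.46) = 0.46
α -> γ = min(1, 1 − 0.36 + 0.94) = min(1, 1.58) = 1.00
~(α -> γ) = 1 − 1.00 = 0.00
γ \/ ~(α -> γ) = max(0.94, 0.00) = 0.94
(~~γ -> β) \/ (γ \/ ~(α -> γ)) = max(0.46, 0.94) = 0.94
(γ <-> α) \/ ((~~γ -> β) \/ (γ \/ ~(α -> γ))) = max(0.42, 0.94) = 0.94
~((γ <-> α) \/ ((~~γ -> β) \/ (γ \/ ~(α -> γ)))) = 1 − 0.94 = 0.06
~~((γ <-> α) \/ ((~~γ -> β) \/ (γ \/ ~(α -> γ)))) = 1 − 0.06 = 0.94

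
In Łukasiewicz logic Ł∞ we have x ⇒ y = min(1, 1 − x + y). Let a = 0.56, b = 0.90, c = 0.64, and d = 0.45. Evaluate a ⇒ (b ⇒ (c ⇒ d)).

c ⇒ d = min(1, 1 − 0.64 + 0.45) = min(1, 0.81) = 0.81
b ⇒ (c ⇒ d) = min(1, 1 − 0.90 + 0.81) = min(1, 0.91) = 0.91
a ⇒ (b ⇒ (c ⇒ d)) = min(1, 1 − 0.56 + 0.91) = min(1, 1.35) = 1.00

1.00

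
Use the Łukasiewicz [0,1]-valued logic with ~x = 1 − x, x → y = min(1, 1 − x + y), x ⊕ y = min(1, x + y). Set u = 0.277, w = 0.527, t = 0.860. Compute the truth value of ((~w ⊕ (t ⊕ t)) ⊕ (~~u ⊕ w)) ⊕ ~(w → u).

~w = 1 − 0.527 = 0.473
t ⊕ t = min(1, 0.860 + 0.860) = min(1, 1.720) = 1.000
~w ⊕ (t ⊕ t) = min(1, 0.473 + 1.000) = min(1, 1.473) = 1.000
~u = 1 − 0.277 = 0.723
~~u = 1 − 0.723 = 0.277
~~u ⊕ w = min(1, 0.277 + 0.527) = min(1, 0.804) = 0.804
(~w ⊕ (t ⊕ t)) ⊕ (~~u ⊕ w) = min(1, 1.000 + 0.804) = min(1, 1.804) = 1.000
w → u = min(1, 1 − 0.527 + 0.277) = min(1, 0.750) = 0.750
~(w → u) = 1 − 0.750 = 0.250
((~w ⊕ (t ⊕ t)) ⊕ (~~u ⊕ w)) ⊕ ~(w → u) = min(1, 1.000 + 0.250) = min(1, 1.250) = 1.000

1.000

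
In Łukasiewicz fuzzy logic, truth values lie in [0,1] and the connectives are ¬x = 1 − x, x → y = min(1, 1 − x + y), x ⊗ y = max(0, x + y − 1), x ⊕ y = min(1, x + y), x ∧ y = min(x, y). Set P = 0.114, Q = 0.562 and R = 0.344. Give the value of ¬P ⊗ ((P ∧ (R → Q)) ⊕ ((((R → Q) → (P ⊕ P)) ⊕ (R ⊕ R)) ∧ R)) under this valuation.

¬P = 1 − 0.114 = 0.886
R → Q = min(1, 1 − 0.344 + 0.562) = min(1, 1.218) = 1.000
P ∧ (R → Q) = min(0.114, 1.000) = 0.114
P ⊕ P = min(1, 0.114 + 0.114) = min(1, 0.228) = 0.228
(R → Q) → (P ⊕ P) = min(1, 1 − 1.000 + 0.228) = min(1, 0.228) = 0.228
R ⊕ R = min(1, 0.344 + 0.344) = min(1, 0.688) = 0.688
((R → Q) → (P ⊕ P)) ⊕ (R ⊕ R) = min(1, 0.228 + 0.688) = min(1, 0.916) = 0.916
(((R → Q) → (P ⊕ P)) ⊕ (R ⊕ R)) ∧ R = min(0.916, 0.344) = 0.344
(P ∧ (R → Q)) ⊕ ((((R → Q) → (P ⊕ P)) ⊕ (R ⊕ R)) ∧ R) = min(1, 0.114 + 0.344) = min(1, 0.458) = 0.458
¬P ⊗ ((P ∧ (R → Q)) ⊕ ((((R → Q) → (P ⊕ P)) ⊕ (R ⊕ R)) ∧ R)) = max(0, 0.886 + 0.458 − 1) = max(0, 0.344) = 0.344

0.344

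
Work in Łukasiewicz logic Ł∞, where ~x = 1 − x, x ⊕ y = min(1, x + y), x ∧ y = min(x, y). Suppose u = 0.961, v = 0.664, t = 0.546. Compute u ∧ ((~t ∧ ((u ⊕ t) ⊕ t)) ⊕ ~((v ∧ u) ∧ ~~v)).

~t = 1 − 0.546 = 0.454
u ⊕ t = min(1, 0.961 + 0.546) = min(1, 1.507) = 1.000
(u ⊕ t) ⊕ t = min(1, 1.000 + 0.546) = min(1, 1.546) = 1.000
~t ∧ ((u ⊕ t) ⊕ t) = min(0.454, 1.000) = 0.454
v ∧ u = min(0.664, 0.961) = 0.664
~v = 1 − 0.664 = 0.336
~~v = 1 − 0.336 = 0.664
(v ∧ u) ∧ ~~v = min(0.664, 0.664) = 0.664
~((v ∧ u) ∧ ~~v) = 1 − 0.664 = 0.336
(~t ∧ ((u ⊕ t) ⊕ t)) ⊕ ~((v ∧ u) ∧ ~~v) = min(1, 0.454 + 0.336) = min(1, 0.790) = 0.790
u ∧ ((~t ∧ ((u ⊕ t) ⊕ t)) ⊕ ~((v ∧ u) ∧ ~~v)) = min(0.961, 0.790) = 0.790

0.790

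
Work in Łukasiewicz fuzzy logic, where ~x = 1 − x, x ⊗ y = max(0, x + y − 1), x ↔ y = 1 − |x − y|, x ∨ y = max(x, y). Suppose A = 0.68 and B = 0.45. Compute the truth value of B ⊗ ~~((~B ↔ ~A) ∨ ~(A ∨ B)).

0.22

~B = 1 − 0.45 = 0.55
~A = 1 − 0.68 = 0.32
~B ↔ ~A = 1 − |0.55 − 0.32| = 1 − 0.23 = 0.77
A ∨ B = max(0.68, 0.45) = 0.68
~(A ∨ B) = 1 − 0.68 = 0.32
(~B ↔ ~A) ∨ ~(A ∨ B) = max(0.77, 0.32) = 0.77
~((~B ↔ ~A) ∨ ~(A ∨ B)) = 1 − 0.77 = 0.23
~~((~B ↔ ~A) ∨ ~(A ∨ B)) = 1 − 0.23 = 0.77
B ⊗ ~~((~B ↔ ~A) ∨ ~(A ∨ B)) = max(0, 0.45 + 0.77 − 1) = max(0, 0.22) = 0.22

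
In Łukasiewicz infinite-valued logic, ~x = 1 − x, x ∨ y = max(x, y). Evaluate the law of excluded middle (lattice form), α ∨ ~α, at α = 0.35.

~α = 1 − 0.35 = 0.65
α ∨ ~α = max(0.35, 0.65) = 0.65
(The value 0.65 < 1 shows this instance is not satisfied; not a Ł∞-tautology — its value is max(a, 1−a).)

0.65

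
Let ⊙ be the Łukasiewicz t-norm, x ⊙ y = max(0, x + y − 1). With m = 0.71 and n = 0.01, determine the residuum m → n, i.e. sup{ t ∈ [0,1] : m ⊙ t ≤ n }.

0.30

The residuum of the Łukasiewicz t-norm gives the supremum: min(1, 1 − 0.71 + 0.01).
1 − 0.71 + 0.01 = 0.30, so t = min(1, 0.30) = 0.30.
Check: 0.71 ⊙ 0.30 = max(0, 0.01) = 0.01 ≤ 0.01.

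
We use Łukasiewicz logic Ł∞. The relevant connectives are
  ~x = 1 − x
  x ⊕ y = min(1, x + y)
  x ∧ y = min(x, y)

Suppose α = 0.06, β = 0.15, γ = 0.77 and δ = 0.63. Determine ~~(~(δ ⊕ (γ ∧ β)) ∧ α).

0.06

γ ∧ β = min(0.77, 0.15) = 0.15
δ ⊕ (γ ∧ β) = min(1, 0.63 + 0.15) = min(1, 0.78) = 0.78
~(δ ⊕ (γ ∧ β)) = 1 − 0.78 = 0.22
~(δ ⊕ (γ ∧ β)) ∧ α = min(0.22, 0.06) = 0.06
~(~(δ ⊕ (γ ∧ β)) ∧ α) = 1 − 0.06 = 0.94
~~(~(δ ⊕ (γ ∧ β)) ∧ α) = 1 − 0.94 = 0.06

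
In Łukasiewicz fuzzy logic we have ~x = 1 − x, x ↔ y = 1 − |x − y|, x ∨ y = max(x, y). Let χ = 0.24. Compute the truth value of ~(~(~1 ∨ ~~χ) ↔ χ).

~1 = 1 − 1.00 = 0.00
~χ = 1 − 0.24 = 0.76
~~χ = 1 − 0.76 = 0.24
~1 ∨ ~~χ = max(0.00, 0.24) = 0.24
~(~1 ∨ ~~χ) = 1 − 0.24 = 0.76
~(~1 ∨ ~~χ) ↔ χ = 1 − |0.76 − 0.24| = 1 − 0.52 = 0.48
~(~(~1 ∨ ~~χ) ↔ χ) = 1 − 0.48 = 0.52

0.52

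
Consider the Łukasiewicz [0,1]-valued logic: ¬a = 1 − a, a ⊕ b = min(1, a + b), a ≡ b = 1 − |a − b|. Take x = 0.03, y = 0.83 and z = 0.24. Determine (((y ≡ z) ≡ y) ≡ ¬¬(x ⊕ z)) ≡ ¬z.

0.93

y ≡ z = 1 − |0.83 − 0.24| = 1 − 0.59 = 0.41
(y ≡ z) ≡ y = 1 − |0.41 − 0.83| = 1 − 0.42 = 0.58
x ⊕ z = min(1, 0.03 + 0.24) = min(1, 0.27) = 0.27
¬(x ⊕ z) = 1 − 0.27 = 0.73
¬¬(x ⊕ z) = 1 − 0.73 = 0.27
((y ≡ z) ≡ y) ≡ ¬¬(x ⊕ z) = 1 − |0.58 − 0.27| = 1 − 0.31 = 0.69
¬z = 1 − 0.24 = 0.76
(((y ≡ z) ≡ y) ≡ ¬¬(x ⊕ z)) ≡ ¬z = 1 − |0.69 − 0.76| = 1 − 0.07 = 0.93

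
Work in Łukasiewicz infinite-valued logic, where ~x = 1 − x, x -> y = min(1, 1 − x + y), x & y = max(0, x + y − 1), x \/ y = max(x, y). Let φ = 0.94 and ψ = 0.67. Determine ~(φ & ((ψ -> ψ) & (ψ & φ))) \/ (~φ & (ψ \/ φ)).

0.45

ψ -> ψ = min(1, 1 − 0.67 + 0.67) = min(1, 1.00) = 1.00
ψ & φ = max(0, 0.67 + 0.94 − 1) = max(0, 0.61) = 0.61
(ψ -> ψ) & (ψ & φ) = max(0, 1.00 + 0.61 − 1) = max(0, 0.61) = 0.61
φ & ((ψ -> ψ) & (ψ & φ)) = max(0, 0.94 + 0.61 − 1) = max(0, 0.55) = 0.55
~(φ & ((ψ -> ψ) & (ψ & φ))) = 1 − 0.55 = 0.45
~φ = 1 − 0.94 = 0.06
ψ \/ φ = max(0.67, 0.94) = 0.94
~φ & (ψ \/ φ) = max(0, 0.06 + 0.94 − 1) = max(0, 0.00) = 0.00
~(φ & ((ψ -> ψ) & (ψ & φ))) \/ (~φ & (ψ \/ φ)) = max(0.45, 0.00) = 0.45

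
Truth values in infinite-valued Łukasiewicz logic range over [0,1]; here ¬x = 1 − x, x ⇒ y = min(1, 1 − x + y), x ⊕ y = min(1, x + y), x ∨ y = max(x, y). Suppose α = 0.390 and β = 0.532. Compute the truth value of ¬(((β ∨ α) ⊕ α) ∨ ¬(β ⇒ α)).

0.078

β ∨ α = max(0.532, 0.390) = 0.532
(β ∨ α) ⊕ α = min(1, 0.532 + 0.390) = min(1, 0.922) = 0.922
β ⇒ α = min(1, 1 − 0.532 + 0.390) = min(1, 0.858) = 0.858
¬(β ⇒ α) = 1 − 0.858 = 0.142
((β ∨ α) ⊕ α) ∨ ¬(β ⇒ α) = max(0.922, 0.142) = 0.922
¬(((β ∨ α) ⊕ α) ∨ ¬(β ⇒ α)) = 1 − 0.922 = 0.078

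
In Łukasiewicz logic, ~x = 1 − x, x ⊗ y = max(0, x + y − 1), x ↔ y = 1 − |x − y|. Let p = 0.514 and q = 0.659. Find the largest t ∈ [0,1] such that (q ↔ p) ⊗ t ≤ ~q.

0.486

q ↔ p = 1 − |0.659 − 0.514| = 1 − 0.145 = 0.855
So the left factor is q ↔ p = 0.855.
~q = 1 − 0.659 = 0.341
So the right-hand bound is ~q = 0.341.
The residuum of the Łukasiewicz t-norm gives the supremum: min(1, 1 − 0.855 + 0.341).
1 − 0.855 + 0.341 = 0.486, so t = min(1, 0.486) = 0.486.
Check: 0.855 ⊗ 0.486 = max(0, 0.341) = 0.341 ≤ 0.341.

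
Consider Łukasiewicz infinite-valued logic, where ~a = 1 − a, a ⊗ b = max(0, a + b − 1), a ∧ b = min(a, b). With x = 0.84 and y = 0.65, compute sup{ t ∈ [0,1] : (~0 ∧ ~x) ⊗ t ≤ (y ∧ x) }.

~0 = 1 − 0.00 = 1.00
~x = 1 − 0.84 = 0.16
~0 ∧ ~x = min(1.00, 0.16) = 0.16
So the left factor is ~0 ∧ ~x = 0.16.
y ∧ x = min(0.65, 0.84) = 0.65
So the right-hand bound is y ∧ x = 0.65.
The residuum of the Łukasiewicz t-norm gives the supremum: min(1, 1 − 0.16 + 0.65).
1 − 0.16 + 0.65 = 1.49, so t = min(1, 1.49) = 1.00.
Check: 0.16 ⊗ 1.00 = max(0, 0.16) = 0.16 ≤ 0.65.

1.00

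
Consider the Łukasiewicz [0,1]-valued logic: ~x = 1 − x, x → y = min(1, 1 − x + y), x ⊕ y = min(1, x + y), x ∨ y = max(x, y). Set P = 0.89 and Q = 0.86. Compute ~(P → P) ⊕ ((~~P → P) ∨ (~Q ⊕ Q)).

1.00

P → P = min(1, 1 − 0.89 + 0.89) = min(1, 1.00) = 1.00
~(P → P) = 1 − 1.00 = 0.00
~P = 1 − 0.89 = 0.11
~~P = 1 − 0.11 = 0.89
~~P → P = min(1, 1 − 0.89 + 0.89) = min(1, 1.00) = 1.00
~Q = 1 − 0.86 = 0.14
~Q ⊕ Q = min(1, 0.14 + 0.86) = min(1, 1.00) = 1.00
(~~P → P) ∨ (~Q ⊕ Q) = max(1.00, 1.00) = 1.00
~(P → P) ⊕ ((~~P → P) ∨ (~Q ⊕ Q)) = min(1, 0.00 + 1.00) = min(1, 1.00) = 1.00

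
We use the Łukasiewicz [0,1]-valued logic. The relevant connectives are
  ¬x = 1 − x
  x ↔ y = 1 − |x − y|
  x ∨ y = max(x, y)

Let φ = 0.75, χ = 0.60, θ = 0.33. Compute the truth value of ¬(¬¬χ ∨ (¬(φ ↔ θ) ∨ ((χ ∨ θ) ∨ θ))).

¬χ = 1 − 0.60 = 0.40
¬¬χ = 1 − 0.40 = 0.60
φ ↔ θ = 1 − |0.75 − 0.33| = 1 − 0.42 = 0.58
¬(φ ↔ θ) = 1 − 0.58 = 0.42
χ ∨ θ = max(0.60, 0.33) = 0.60
(χ ∨ θ) ∨ θ = max(0.60, 0.33) = 0.60
¬(φ ↔ θ) ∨ ((χ ∨ θ) ∨ θ) = max(0.42, 0.60) = 0.60
¬¬χ ∨ (¬(φ ↔ θ) ∨ ((χ ∨ θ) ∨ θ)) = max(0.60, 0.60) = 0.60
¬(¬¬χ ∨ (¬(φ ↔ θ) ∨ ((χ ∨ θ) ∨ θ))) = 1 − 0.60 = 0.40

0.40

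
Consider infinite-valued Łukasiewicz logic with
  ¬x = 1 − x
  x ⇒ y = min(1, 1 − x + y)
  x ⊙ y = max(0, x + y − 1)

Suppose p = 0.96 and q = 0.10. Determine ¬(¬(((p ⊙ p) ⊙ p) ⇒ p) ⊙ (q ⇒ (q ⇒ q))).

1.00

p ⊙ p = max(0, 0.96 + 0.96 − 1) = max(0, 0.92) = 0.92
(p ⊙ p) ⊙ p = max(0, 0.92 + 0.96 − 1) = max(0, 0.88) = 0.88
((p ⊙ p) ⊙ p) ⇒ p = min(1, 1 − 0.88 + 0.96) = min(1, 1.08) = 1.00
¬(((p ⊙ p) ⊙ p) ⇒ p) = 1 − 1.00 = 0.00
q ⇒ q = min(1, 1 − 0.10 + 0.10) = min(1, 1.00) = 1.00
q ⇒ (q ⇒ q) = min(1, 1 − 0.10 + 1.00) = min(1, 1.90) = 1.00
¬(((p ⊙ p) ⊙ p) ⇒ p) ⊙ (q ⇒ (q ⇒ q)) = max(0, 0.00 + 1.00 − 1) = max(0, 0.00) = 0.00
¬(¬(((p ⊙ p) ⊙ p) ⇒ p) ⊙ (q ⇒ (q ⇒ q))) = 1 − 0.00 = 1.00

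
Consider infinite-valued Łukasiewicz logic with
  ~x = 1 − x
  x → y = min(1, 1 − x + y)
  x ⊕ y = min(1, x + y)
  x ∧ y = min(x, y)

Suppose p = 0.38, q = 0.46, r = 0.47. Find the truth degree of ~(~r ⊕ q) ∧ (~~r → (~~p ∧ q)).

~r = 1 − 0.47 = 0.53
~r ⊕ q = min(1, 0.53 + 0.46) = min(1, 0.99) = 0.99
~(~r ⊕ q) = 1 − 0.99 = 0.01
~~r = 1 − 0.53 = 0.47
~p = 1 − 0.38 = 0.62
~~p = 1 − 0.62 = 0.38
~~p ∧ q = min(0.38, 0.46) = 0.38
~~r → (~~p ∧ q) = min(1, 1 − 0.47 + 0.38) = min(1, 0.91) = 0.91
~(~r ⊕ q) ∧ (~~r → (~~p ∧ q)) = min(0.01, 0.91) = 0.01

0.01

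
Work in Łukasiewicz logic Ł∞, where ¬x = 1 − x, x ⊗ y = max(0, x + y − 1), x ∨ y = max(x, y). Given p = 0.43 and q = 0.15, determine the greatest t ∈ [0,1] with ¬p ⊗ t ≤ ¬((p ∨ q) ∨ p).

¬p = 1 − 0.43 = 0.57
So the left factor is ¬p = 0.57.
p ∨ q = max(0.43, 0.15) = 0.43
(p ∨ q) ∨ p = max(0.43, 0.43) = 0.43
¬((p ∨ q) ∨ p) = 1 − 0.43 = 0.57
So the right-hand bound is ¬((p ∨ q) ∨ p) = 0.57.
The residuum of the Łukasiewicz t-norm gives the supremum: min(1, 1 − 0.57 + 0.57).
1 − 0.57 + 0.57 = 1.00, so t = min(1, 1.00) = 1.00.
Check: 0.57 ⊗ 1.00 = max(0, 0.57) = 0.57 ≤ 0.57.

1.00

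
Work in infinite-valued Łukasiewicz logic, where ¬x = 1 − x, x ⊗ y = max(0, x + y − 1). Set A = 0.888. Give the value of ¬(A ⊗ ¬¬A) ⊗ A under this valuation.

0.112

¬A = 1 − 0.888 = 0.112
¬¬A = 1 − 0.112 = 0.888
A ⊗ ¬¬A = max(0, 0.888 + 0.888 − 1) = max(0, 0.776) = 0.776
¬(A ⊗ ¬¬A) = 1 − 0.776 = 0.224
¬(A ⊗ ¬¬A) ⊗ A = max(0, 0.224 + 0.888 − 1) = max(0, 0.112) = 0.112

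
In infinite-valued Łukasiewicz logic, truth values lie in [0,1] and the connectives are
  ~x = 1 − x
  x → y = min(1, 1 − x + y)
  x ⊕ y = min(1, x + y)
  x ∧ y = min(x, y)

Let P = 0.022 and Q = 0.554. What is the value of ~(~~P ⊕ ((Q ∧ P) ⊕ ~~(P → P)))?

0.000

~P = 1 − 0.022 = 0.978
~~P = 1 − 0.978 = 0.022
Q ∧ P = min(0.554, 0.022) = 0.022
P → P = min(1, 1 − 0.022 + 0.022) = min(1, 1.000) = 1.000
~(P → P) = 1 − 1.000 = 0.000
~~(P → P) = 1 − 0.000 = 1.000
(Q ∧ P) ⊕ ~~(P → P) = min(1, 0.022 + 1.000) = min(1, 1.022) = 1.000
~~P ⊕ ((Q ∧ P) ⊕ ~~(P → P)) = min(1, 0.022 + 1.000) = min(1, 1.022) = 1.000
~(~~P ⊕ ((Q ∧ P) ⊕ ~~(P → P))) = 1 − 1.000 = 0.000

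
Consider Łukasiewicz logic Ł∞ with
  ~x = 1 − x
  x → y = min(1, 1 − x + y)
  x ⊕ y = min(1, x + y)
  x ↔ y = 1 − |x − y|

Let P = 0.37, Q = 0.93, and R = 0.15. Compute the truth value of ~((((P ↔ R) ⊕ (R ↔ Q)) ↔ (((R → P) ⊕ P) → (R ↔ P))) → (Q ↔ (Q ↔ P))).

P ↔ R = 1 − |0.37 − 0.15| = 1 − 0.22 = 0.78
R ↔ Q = 1 − |0.15 − 0.93| = 1 − 0.78 = 0.22
(P ↔ R) ⊕ (R ↔ Q) = min(1, 0.78 + 0.22) = min(1, 1.00) = 1.00
R → P = min(1, 1 − 0.15 + 0.37) = min(1, 1.22) = 1.00
(R → P) ⊕ P = min(1, 1.00 + 0.37) = min(1, 1.37) = 1.00
R ↔ P = 1 − |0.15 − 0.37| = 1 − 0.22 = 0.78
((R → P) ⊕ P) → (R ↔ P) = min(1, 1 − 1.00 + 0.78) = min(1, 0.78) = 0.78
((P ↔ R) ⊕ (R ↔ Q)) ↔ (((R → P) ⊕ P) → (R ↔ P)) = 1 − |1.00 − 0.78| = 1 − 0.22 = 0.78
Q ↔ P = 1 − |0.93 − 0.37| = 1 − 0.56 = 0.44
Q ↔ (Q ↔ P) = 1 − |0.93 − 0.44| = 1 − 0.49 = 0.51
(((P ↔ R) ⊕ (R ↔ Q)) ↔ (((R → P) ⊕ P) → (R ↔ P))) → (Q ↔ (Q ↔ P)) = min(1, 1 − 0.78 + 0.51) = min(1, 0.73) = 0.73
~((((P ↔ R) ⊕ (R ↔ Q)) ↔ (((R → P) ⊕ P) → (R ↔ P))) → (Q ↔ (Q ↔ P))) = 1 − 0.73 = 0.27

0.27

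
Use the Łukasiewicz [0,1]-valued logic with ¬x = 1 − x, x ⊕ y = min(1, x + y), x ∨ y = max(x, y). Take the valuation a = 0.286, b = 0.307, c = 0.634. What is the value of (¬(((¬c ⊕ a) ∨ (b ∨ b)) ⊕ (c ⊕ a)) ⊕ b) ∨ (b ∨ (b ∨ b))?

0.307

¬c = 1 − 0.634 = 0.366
¬c ⊕ a = min(1, 0.366 + 0.286) = min(1, 0.652) = 0.652
b ∨ b = max(0.307, 0.307) = 0.307
(¬c ⊕ a) ∨ (b ∨ b) = max(0.652, 0.307) = 0.652
c ⊕ a = min(1, 0.634 + 0.286) = min(1, 0.920) = 0.920
((¬c ⊕ a) ∨ (b ∨ b)) ⊕ (c ⊕ a) = min(1, 0.652 + 0.920) = min(1, 1.572) = 1.000
¬(((¬c ⊕ a) ∨ (b ∨ b)) ⊕ (c ⊕ a)) = 1 − 1.000 = 0.000
¬(((¬c ⊕ a) ∨ (b ∨ b)) ⊕ (c ⊕ a)) ⊕ b = min(1, 0.000 + 0.307) = min(1, 0.307) = 0.307
b ∨ (b ∨ b) = max(0.307, 0.307) = 0.307
(¬(((¬c ⊕ a) ∨ (b ∨ b)) ⊕ (c ⊕ a)) ⊕ b) ∨ (b ∨ (b ∨ b)) = max(0.307, 0.307) = 0.307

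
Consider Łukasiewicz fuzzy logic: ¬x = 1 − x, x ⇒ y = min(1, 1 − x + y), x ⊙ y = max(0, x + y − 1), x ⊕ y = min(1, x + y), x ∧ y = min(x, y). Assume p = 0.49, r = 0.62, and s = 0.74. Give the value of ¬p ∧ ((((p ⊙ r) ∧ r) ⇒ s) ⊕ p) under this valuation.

0.51

¬p = 1 − 0.49 = 0.51
p ⊙ r = max(0, 0.49 + 0.62 − 1) = max(0, 0.11) = 0.11
(p ⊙ r) ∧ r = min(0.11, 0.62) = 0.11
((p ⊙ r) ∧ r) ⇒ s = min(1, 1 − 0.11 + 0.74) = min(1, 1.63) = 1.00
(((p ⊙ r) ∧ r) ⇒ s) ⊕ p = min(1, 1.00 + 0.49) = min(1, 1.49) = 1.00
¬p ∧ ((((p ⊙ r) ∧ r) ⇒ s) ⊕ p) = min(0.51, 1.00) = 0.51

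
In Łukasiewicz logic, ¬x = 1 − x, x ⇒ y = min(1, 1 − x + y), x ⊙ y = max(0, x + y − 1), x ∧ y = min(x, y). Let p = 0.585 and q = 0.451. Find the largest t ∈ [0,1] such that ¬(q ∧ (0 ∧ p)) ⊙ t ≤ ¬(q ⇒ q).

0.000

0 ∧ p = min(0.000, 0.585) = 0.000
q ∧ (0 ∧ p) = min(0.451, 0.000) = 0.000
¬(q ∧ (0 ∧ p)) = 1 − 0.000 = 1.000
So the left factor is ¬(q ∧ (0 ∧ p)) = 1.000.
q ⇒ q = min(1, 1 − 0.451 + 0.451) = min(1, 1.000) = 1.000
¬(q ⇒ q) = 1 − 1.000 = 0.000
So the right-hand bound is ¬(q ⇒ q) = 0.000.
The residuum of the Łukasiewicz t-norm gives the supremum: min(1, 1 − 1.000 + 0.000).
1 − 1.000 + 0.000 = 0.000, so t = min(1, 0.000) = 0.000.
Check: 1.000 ⊙ 0.000 = max(0, 0.000) = 0.000 ≤ 0.000.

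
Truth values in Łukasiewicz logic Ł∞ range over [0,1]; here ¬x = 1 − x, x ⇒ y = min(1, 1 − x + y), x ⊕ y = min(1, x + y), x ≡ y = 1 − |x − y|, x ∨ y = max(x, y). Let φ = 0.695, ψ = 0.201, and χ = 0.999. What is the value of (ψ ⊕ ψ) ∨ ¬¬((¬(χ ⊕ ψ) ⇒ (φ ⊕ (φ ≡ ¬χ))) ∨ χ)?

ψ ⊕ ψ = min(1, 0.201 + 0.201) = min(1, 0.402) = 0.402
χ ⊕ ψ = min(1, 0.999 + 0.201) = min(1, 1.200) = 1.000
¬(χ ⊕ ψ) = 1 − 1.000 = 0.000
¬χ = 1 − 0.999 = 0.001
φ ≡ ¬χ = 1 − |0.695 − 0.001| = 1 − 0.694 = 0.306
φ ⊕ (φ ≡ ¬χ) = min(1, 0.695 + 0.306) = min(1, 1.001) = 1.000
¬(χ ⊕ ψ) ⇒ (φ ⊕ (φ ≡ ¬χ)) = min(1, 1 − 0.000 + 1.000) = min(1, 2.000) = 1.000
(¬(χ ⊕ ψ) ⇒ (φ ⊕ (φ ≡ ¬χ))) ∨ χ = max(1.000, 0.999) = 1.000
¬((¬(χ ⊕ ψ) ⇒ (φ ⊕ (φ ≡ ¬χ))) ∨ χ) = 1 − 1.000 = 0.000
¬¬((¬(χ ⊕ ψ) ⇒ (φ ⊕ (φ ≡ ¬χ))) ∨ χ) = 1 − 0.000 = 1.000
(ψ ⊕ ψ) ∨ ¬¬((¬(χ ⊕ ψ) ⇒ (φ ⊕ (φ ≡ ¬χ))) ∨ χ) = max(0.402, 1.000) = 1.000

1.000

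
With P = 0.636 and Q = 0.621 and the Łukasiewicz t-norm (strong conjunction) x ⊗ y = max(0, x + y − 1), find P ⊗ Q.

P ⊗ Q = max(0, 0.636 + 0.621 − 1) = max(0, 0.257) = 0.257
For comparison, the Gödel (minimum) t-norm min(x, y) would give 0.621.

0.257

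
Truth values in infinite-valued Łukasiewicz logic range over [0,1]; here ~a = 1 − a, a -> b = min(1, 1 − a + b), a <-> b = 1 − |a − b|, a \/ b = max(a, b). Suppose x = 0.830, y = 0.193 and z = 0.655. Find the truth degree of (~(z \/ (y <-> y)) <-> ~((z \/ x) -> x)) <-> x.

0.830

y <-> y = 1 − |0.193 − 0.193| = 1 − 0.000 = 1.000
z \/ (y <-> y) = max(0.655, 1.000) = 1.000
~(z \/ (y <-> y)) = 1 − 1.000 = 0.000
z \/ x = max(0.655, 0.830) = 0.830
(z \/ x) -> x = min(1, 1 − 0.830 + 0.830) = min(1, 1.000) = 1.000
~((z \/ x) -> x) = 1 − 1.000 = 0.000
~(z \/ (y <-> y)) <-> ~((z \/ x) -> x) = 1 − |0.000 − 0.000| = 1 − 0.000 = 1.000
(~(z \/ (y <-> y)) <-> ~((z \/ x) -> x)) <-> x = 1 − |1.000 − 0.830| = 1 − 0.170 = 0.830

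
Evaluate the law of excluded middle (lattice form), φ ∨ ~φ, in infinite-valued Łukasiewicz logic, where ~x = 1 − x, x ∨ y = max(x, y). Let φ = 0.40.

0.60

~φ = 1 − 0.40 = 0.60
φ ∨ ~φ = max(0.40, 0.60) = 0.60
(The value 0.60 < 1 shows this instance is not satisfied; not a Ł∞-tautology — its value is max(a, 1−a).)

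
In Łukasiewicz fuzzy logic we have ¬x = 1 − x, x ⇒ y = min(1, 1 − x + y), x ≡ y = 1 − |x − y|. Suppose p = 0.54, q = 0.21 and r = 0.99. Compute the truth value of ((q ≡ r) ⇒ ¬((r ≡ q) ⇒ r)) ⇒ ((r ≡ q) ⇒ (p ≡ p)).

1.00

q ≡ r = 1 − |0.21 − 0.99| = 1 − 0.78 = 0.22
r ≡ q = 1 − |0.99 − 0.21| = 1 − 0.78 = 0.22
(r ≡ q) ⇒ r = min(1, 1 − 0.22 + 0.99) = min(1, 1.77) = 1.00
¬((r ≡ q) ⇒ r) = 1 − 1.00 = 0.00
(q ≡ r) ⇒ ¬((r ≡ q) ⇒ r) = min(1, 1 − 0.22 + 0.00) = min(1, 0.78) = 0.78
p ≡ p = 1 − |0.54 − 0.54| = 1 − 0.00 = 1.00
(r ≡ q) ⇒ (p ≡ p) = min(1, 1 − 0.22 + 1.00) = min(1, 1.78) = 1.00
((q ≡ r) ⇒ ¬((r ≡ q) ⇒ r)) ⇒ ((r ≡ q) ⇒ (p ≡ p)) = min(1, 1 − 0.78 + 1.00) = min(1, 1.22) = 1.00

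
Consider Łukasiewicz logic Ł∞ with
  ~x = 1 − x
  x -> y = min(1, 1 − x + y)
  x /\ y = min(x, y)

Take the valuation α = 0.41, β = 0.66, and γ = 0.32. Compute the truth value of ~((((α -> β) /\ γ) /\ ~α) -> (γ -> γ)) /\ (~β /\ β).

α -> β = min(1, 1 − 0.41 + 0.66) = min(1, 1.25) = 1.00
(α -> β) /\ γ = min(1.00, 0.32) = 0.32
~α = 1 − 0.41 = 0.59
((α -> β) /\ γ) /\ ~α = min(0.32, 0.59) = 0.32
γ -> γ = min(1, 1 − 0.32 + 0.32) = min(1, 1.00) = 1.00
(((α -> β) /\ γ) /\ ~α) -> (γ -> γ) = min(1, 1 − 0.32 + 1.00) = min(1, 1.68) = 1.00
~((((α -> β) /\ γ) /\ ~α) -> (γ -> γ)) = 1 − 1.00 = 0.00
~β = 1 − 0.66 = 0.34
~β /\ β = min(0.34, 0.66) = 0.34
~((((α -> β) /\ γ) /\ ~α) -> (γ -> γ)) /\ (~β /\ β) = min(0.00, 0.34) = 0.00

0.00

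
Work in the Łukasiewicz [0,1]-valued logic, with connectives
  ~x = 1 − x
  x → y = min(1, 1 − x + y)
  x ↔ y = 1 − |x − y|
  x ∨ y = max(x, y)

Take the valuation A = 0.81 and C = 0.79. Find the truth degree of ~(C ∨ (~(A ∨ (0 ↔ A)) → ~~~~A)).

0.00

0 ↔ A = 1 − |0.00 − 0.81| = 1 − 0.81 = 0.19
A ∨ (0 ↔ A) = max(0.81, 0.19) = 0.81
~(A ∨ (0 ↔ A)) = 1 − 0.81 = 0.19
~A = 1 − 0.81 = 0.19
~~A = 1 − 0.19 = 0.81
~~~A = 1 − 0.81 = 0.19
~~~~A = 1 − 0.19 = 0.81
~(A ∨ (0 ↔ A)) → ~~~~A = min(1, 1 − 0.19 + 0.81) = min(1, 1.62) = 1.00
C ∨ (~(A ∨ (0 ↔ A)) → ~~~~A) = max(0.79, 1.00) = 1.00
~(C ∨ (~(A ∨ (0 ↔ A)) → ~~~~A)) = 1 − 1.00 = 0.00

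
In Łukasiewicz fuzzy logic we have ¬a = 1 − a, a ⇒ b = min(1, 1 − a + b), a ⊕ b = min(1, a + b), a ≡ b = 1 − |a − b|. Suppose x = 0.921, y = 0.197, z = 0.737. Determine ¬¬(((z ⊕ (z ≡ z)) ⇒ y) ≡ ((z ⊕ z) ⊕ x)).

z ≡ z = 1 − |0.737 − 0.737| = 1 − 0.000 = 1.000
z ⊕ (z ≡ z) = min(1, 0.737 + 1.000) = min(1, 1.737) = 1.000
(z ⊕ (z ≡ z)) ⇒ y = min(1, 1 − 1.000 + 0.197) = min(1, 0.197) = 0.197
z ⊕ z = min(1, 0.737 + 0.737) = min(1, 1.474) = 1.000
(z ⊕ z) ⊕ x = min(1, 1.000 + 0.921) = min(1, 1.921) = 1.000
((z ⊕ (z ≡ z)) ⇒ y) ≡ ((z ⊕ z) ⊕ x) = 1 − |0.197 − 1.000| = 1 − 0.803 = 0.197
¬(((z ⊕ (z ≡ z)) ⇒ y) ≡ ((z ⊕ z) ⊕ x)) = 1 − 0.197 = 0.803
¬¬(((z ⊕ (z ≡ z)) ⇒ y) ≡ ((z ⊕ z) ⊕ x)) = 1 − 0.803 = 0.197

0.197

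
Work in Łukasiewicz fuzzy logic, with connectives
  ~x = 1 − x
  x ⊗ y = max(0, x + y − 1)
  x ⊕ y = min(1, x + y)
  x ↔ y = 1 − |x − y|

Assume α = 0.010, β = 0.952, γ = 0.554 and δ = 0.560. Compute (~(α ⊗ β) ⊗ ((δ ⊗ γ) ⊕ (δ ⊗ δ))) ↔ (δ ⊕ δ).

α ⊗ β = max(0, 0.010 + 0.952 − 1) = max(0, -0.038) = 0.000
~(α ⊗ β) = 1 − 0.000 = 1.000
δ ⊗ γ = max(0, 0.560 + 0.554 − 1) = max(0, 0.114) = 0.114
δ ⊗ δ = max(0, 0.560 + 0.560 − 1) = max(0, 0.120) = 0.120
(δ ⊗ γ) ⊕ (δ ⊗ δ) = min(1, 0.114 + 0.120) = min(1, 0.234) = 0.234
~(α ⊗ β) ⊗ ((δ ⊗ γ) ⊕ (δ ⊗ δ)) = max(0, 1.000 + 0.234 − 1) = max(0, 0.234) = 0.234
δ ⊕ δ = min(1, 0.560 + 0.560) = min(1, 1.120) = 1.000
(~(α ⊗ β) ⊗ ((δ ⊗ γ) ⊕ (δ ⊗ δ))) ↔ (δ ⊕ δ) = 1 − |0.234 − 1.000| = 1 − 0.766 = 0.234

0.234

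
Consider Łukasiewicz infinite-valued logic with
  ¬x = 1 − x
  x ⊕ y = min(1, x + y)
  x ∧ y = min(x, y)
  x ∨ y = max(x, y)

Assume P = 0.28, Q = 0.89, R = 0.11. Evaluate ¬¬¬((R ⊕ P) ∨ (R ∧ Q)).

R ⊕ P = min(1, 0.11 + 0.28) = min(1, 0.39) = 0.39
R ∧ Q = min(0.11, 0.89) = 0.11
(R ⊕ P) ∨ (R ∧ Q) = max(0.39, 0.11) = 0.39
¬((R ⊕ P) ∨ (R ∧ Q)) = 1 − 0.39 = 0.61
¬¬((R ⊕ P) ∨ (R ∧ Q)) = 1 − 0.61 = 0.39
¬¬¬((R ⊕ P) ∨ (R ∧ Q)) = 1 − 0.39 = 0.61

0.61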